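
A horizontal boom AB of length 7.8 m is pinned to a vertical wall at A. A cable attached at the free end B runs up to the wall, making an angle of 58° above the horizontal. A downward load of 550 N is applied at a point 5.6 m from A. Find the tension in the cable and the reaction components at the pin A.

T = 465.6 N, A_x = 246.7 N, A_y = 155.1 N

ΣM about A: T·sin58°·7.8 − 550·5.6 = 0 → T = 3080/(7.8·0.848048) = 465.624 ≈ 465.6 N.
ΣF_x = 0: A_x − T·cos58° = 0 → A_x = 465.624 × 0.529919 = 246.7 N.
ΣF_y = 0: A_y + T·sin58° − 550 = 0 → A_y = 550 − 465.624 × 0.848048 = 155.1 N.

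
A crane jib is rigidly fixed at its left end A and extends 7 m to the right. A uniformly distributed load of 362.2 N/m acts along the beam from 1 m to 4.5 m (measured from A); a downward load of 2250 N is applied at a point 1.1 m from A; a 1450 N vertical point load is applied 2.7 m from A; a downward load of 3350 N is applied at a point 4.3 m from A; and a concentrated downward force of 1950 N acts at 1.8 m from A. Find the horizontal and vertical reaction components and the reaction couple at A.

Resultant of the distributed load: 362.2 × 3.5 = 1267.7 N at 2.75 m from A.
ΣF_x = 0: A_x = 0.
ΣF_y = 0: A_y − 362.2·3.5 − 2250 − 1450 − 3350 − 1950 = 0 → A_y = 10270 N.
ΣM about A: M_A − (362.2·3.5)·2.75 − 2250·1.1 − 1450·2.7 − 3350·4.3 − 1950·1.8 = 0 → M_A = 27790 N·m.

A_x = 0, A_y = 10270 N, M_A = 27790 N·m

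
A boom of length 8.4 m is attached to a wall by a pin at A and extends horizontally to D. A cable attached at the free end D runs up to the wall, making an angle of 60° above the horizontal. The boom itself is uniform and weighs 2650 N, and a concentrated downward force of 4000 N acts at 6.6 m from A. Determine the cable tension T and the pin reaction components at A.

ΣM about A: T·sin60°·8.4 − 2650·4.2 − 4000·6.6 = 0 → T = 37530/(8.4·0.866025) = 5159.04 ≈ 5159 N.
ΣF_x = 0: A_x − T·cos60° = 0 → A_x = 5159.04 × 0.5 = 2580 N.
ΣF_y = 0: A_y + T·sin60° − 2650 − 4000 = 0 → A_y = 6650 − 5159.04 × 0.866025 = 2182 N.

T = 5159 N, A_x = 2580 N, A_y = 2182 N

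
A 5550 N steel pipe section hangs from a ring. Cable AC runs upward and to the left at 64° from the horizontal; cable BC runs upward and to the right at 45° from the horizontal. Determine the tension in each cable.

ΣF_x = 0: −T_AC·cos64° + T_BC·cos45° = 0 → T_BC = 0.61995·T_AC.
ΣF_y = 0: T_AC·sin64° + T_BC·sin45° = 5550.
Substitute: T_AC·(0.898794 + 0.61995·0.707107) = 5550 → T_AC = 4150.57 ≈ 4151 N.
Then T_BC = 0.61995 × 4150.57 = 2573 N.

T_AC = 4151 N, T_BC = 2573 N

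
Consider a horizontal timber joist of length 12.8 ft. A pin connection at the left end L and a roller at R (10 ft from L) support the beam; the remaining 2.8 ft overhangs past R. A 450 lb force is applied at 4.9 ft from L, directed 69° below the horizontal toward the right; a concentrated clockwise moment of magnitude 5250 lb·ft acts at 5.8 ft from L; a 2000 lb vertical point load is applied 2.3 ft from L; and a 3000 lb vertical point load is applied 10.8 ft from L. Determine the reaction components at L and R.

L_x = -161.3 lb, L_y = 989.3 lb, R_y = 4431 lb

Moments about L: R_y·10 − 450·sin69°·4.9 − 5250 − 2000·2.3 − 3000·10.8 = 0 → R_y = 44308.5/10 = 4430.85 ≈ 4431 lb.
ΣF_y = 0: L_y + 4430.85 − 450·sin69° − 2000 − 3000 = 0 → L_y = 989.3 lb.
ΣF_x = 0: L_x + 450·cos69° = 0 → L_x = -161.3 lb.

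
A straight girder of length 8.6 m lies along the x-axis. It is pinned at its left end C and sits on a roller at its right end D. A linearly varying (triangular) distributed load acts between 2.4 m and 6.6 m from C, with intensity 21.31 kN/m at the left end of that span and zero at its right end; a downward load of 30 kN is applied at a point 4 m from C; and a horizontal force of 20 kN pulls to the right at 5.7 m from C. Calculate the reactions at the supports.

C_x = -20.00 kN, C_y = 41.02 kN, D_y = 33.73 kN

Resultant of the triangular load: ½ × 21.31 × 4.2 = 44.751 kN, acting at 3.8 m from C (one-third of the span from the peak).
Taking moments about C: D_y·8.6 − (½·21.31·4.2)·3.8 − 30·4 = 0 → D_y = 290.0538/8.6 = 33.7272 ≈ 33.73 kN.
ΣF_y = 0: C_y + 33.7272 − ½·21.31·4.2 − 30 = 0 → C_y = 41.02 kN.
ΣF_x = 0: C_x + 20 = 0 → C_x = -20.00 kN.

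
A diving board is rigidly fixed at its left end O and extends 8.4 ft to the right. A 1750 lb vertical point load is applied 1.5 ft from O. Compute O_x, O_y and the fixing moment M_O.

ΣF_x = 0: O_x = 0.
ΣF_y = 0: O_y − 1750 = 0 → O_y = 1750 lb.
ΣM about O: M_O − 1750·1.5 = 0 → M_O = 2625 lb·ft.

O_x = 0, O_y = 1750 lb, M_O = 2625 lb·ft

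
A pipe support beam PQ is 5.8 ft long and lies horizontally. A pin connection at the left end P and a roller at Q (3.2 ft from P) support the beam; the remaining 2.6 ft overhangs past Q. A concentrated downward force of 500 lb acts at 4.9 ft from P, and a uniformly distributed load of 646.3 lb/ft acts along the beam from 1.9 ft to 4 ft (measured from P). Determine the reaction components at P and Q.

Resultant of the distributed load: 646.3 × 2.1 = 1357.23 lb at 2.95 ft from P.
ΣM about P: Q_y·3.2 − 500·4.9 − (646.3·2.1)·2.95 = 0 → Q_y = 6453.8285/3.2 = 2016.82 ≈ 2017 lb.
ΣF_y = 0: P_y + 2016.82 − 500 − 646.3·2.1 = 0 → P_y = -159.6 lb.
ΣF_x = 0: no horizontal applied forces, so P_x = 0.

P_x = 0, P_y = -159.6 lb, Q_y = 2017 lb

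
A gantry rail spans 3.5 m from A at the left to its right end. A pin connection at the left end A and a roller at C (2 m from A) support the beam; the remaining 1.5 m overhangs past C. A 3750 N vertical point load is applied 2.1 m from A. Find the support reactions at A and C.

A_x = 0, A_y = -187.5 N, C_y = 3938 N

Taking moments about A: C_y·2 − 3750·2.1 = 0 → C_y = 7875/2 = 3937.5 ≈ 3938 N.
ΣF_y = 0: A_y + 3937.5 − 3750 = 0 → A_y = -187.5 N.
ΣF_x = 0: no horizontal applied forces, so A_x = 0.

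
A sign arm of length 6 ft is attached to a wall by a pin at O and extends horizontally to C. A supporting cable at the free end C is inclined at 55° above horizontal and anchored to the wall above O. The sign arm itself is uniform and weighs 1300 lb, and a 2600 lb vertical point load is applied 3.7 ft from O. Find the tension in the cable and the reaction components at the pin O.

ΣM about O: T·sin55°·6 − 1300·3 − 2600·3.7 = 0 → T = 13520/(6·0.819152) = 2750.81 ≈ 2751 lb.
ΣF_x = 0: O_x − T·cos55° = 0 → O_x = 2750.81 × 0.573576 = 1578 lb.
ΣF_y = 0: O_y + T·sin55° − 1300 − 2600 = 0 → O_y = 3900 − 2750.81 × 0.819152 = 1647 lb.

T = 2751 lb, O_x = 1578 lb, O_y = 1647 lb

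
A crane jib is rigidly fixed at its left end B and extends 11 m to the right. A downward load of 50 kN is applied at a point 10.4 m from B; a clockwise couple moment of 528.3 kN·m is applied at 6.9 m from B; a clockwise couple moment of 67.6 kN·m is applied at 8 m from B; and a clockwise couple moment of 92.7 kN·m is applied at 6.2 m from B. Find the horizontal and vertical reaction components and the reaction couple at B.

B_x = 0, B_y = 50.00 kN, M_B = 1209 kN·m

ΣF_x = 0: B_x = 0.
ΣF_y = 0: B_y − 50 = 0 → B_y = 50.00 kN.
ΣM about B: M_B − 50·10.4 − 528.3 − 67.6 − 92.7 = 0 → M_B = 1209 kN·m.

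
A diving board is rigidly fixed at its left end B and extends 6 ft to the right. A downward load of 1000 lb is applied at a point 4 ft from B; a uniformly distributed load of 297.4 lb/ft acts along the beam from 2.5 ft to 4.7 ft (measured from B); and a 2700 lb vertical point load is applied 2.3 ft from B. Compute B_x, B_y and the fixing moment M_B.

Resultant of the distributed load: 297.4 × 2.2 = 654.28 lb at 3.6 ft from B.
ΣF_x = 0: B_x = 0.
ΣF_y = 0: B_y − 1000 − 297.4·2.2 − 2700 = 0 → B_y = 4354 lb.
ΣM about B: M_B − 1000·4 − (297.4·2.2)·3.6 − 2700·2.3 = 0 → M_B = 12570 lb·ft.

B_x = 0, B_y = 4354 lb, M_B = 12570 lb·ft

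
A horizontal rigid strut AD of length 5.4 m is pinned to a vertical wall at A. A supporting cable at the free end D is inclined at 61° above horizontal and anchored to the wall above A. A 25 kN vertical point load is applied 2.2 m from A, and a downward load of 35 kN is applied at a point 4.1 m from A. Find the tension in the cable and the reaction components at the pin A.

T = 42.03 kN, A_x = 20.38 kN, A_y = 23.24 kN

ΣM about A: T·sin61°·5.4 − 25·2.2 − 35·4.1 = 0 → T = 198.5/(5.4·0.87462) = 42.0288 ≈ 42.03 kN.
ΣF_x = 0: A_x − T·cos61° = 0 → A_x = 42.0288 × 0.48481 = 20.38 kN.
ΣF_y = 0: A_y + T·sin61° − 25 − 35 = 0 → A_y = 60 − 42.0288 × 0.87462 = 23.24 kN.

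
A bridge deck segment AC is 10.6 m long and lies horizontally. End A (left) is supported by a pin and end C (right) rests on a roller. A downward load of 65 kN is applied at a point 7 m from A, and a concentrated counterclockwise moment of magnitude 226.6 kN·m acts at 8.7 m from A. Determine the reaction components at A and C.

Moments about A: C_y·10.6 − 65·7 + 226.6 = 0 → C_y = 228.4/10.6 = 21.5472 ≈ 21.55 kN.
ΣF_y = 0: A_y + 21.5472 − 65 = 0 → A_y = 43.45 kN.
ΣF_x = 0: no horizontal applied forces, so A_x = 0.

A_x = 0, A_y = 43.45 kN, C_y = 21.55 kN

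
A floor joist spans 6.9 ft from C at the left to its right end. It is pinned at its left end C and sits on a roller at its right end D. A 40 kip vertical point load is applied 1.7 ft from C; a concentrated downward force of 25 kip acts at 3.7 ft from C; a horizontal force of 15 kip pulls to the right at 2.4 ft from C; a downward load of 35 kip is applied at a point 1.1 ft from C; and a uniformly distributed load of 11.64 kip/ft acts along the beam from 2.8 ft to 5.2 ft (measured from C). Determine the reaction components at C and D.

C_x = -15.00 kip, C_y = 82.90 kip, D_y = 45.04 kip

Resultant of the distributed load: 11.64 × 2.4 = 27.936 kip at 4 ft from C.
Moments about C: D_y·6.9 − 40·1.7 − 25·3.7 − 35·1.1 − (11.64·2.4)·4 = 0 → D_y = 310.744/6.9 = 45.0354 ≈ 45.04 kip.
ΣF_y = 0: C_y + 45.0354 − 40 − 25 − 35 − 11.64·2.4 = 0 → C_y = 82.90 kip.
ΣF_x = 0: C_x + 15 = 0 → C_x = -15.00 kip.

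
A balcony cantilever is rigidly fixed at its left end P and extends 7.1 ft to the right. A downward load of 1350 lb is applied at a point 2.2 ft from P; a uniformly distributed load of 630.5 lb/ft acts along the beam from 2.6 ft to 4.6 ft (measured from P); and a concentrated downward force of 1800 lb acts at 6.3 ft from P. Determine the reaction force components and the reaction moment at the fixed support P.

P_x = 0, P_y = 4411 lb, M_P = 18850 lb·ft

Resultant of the distributed load: 630.5 × 2 = 1261 lb at 3.6 ft from P.
ΣF_x = 0: P_x = 0.
ΣF_y = 0: P_y − 1350 − 630.5·2 − 1800 = 0 → P_y = 4411 lb.
ΣM about P: M_P − 1350·2.2 − (630.5·2)·3.6 − 1800·6.3 = 0 → M_P = 18850 lb·ft.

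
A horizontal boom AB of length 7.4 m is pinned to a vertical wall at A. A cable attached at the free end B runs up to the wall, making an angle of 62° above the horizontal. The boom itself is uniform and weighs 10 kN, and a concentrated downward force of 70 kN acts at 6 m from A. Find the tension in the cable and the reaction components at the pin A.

ΣM about A: T·sin62°·7.4 − 10·3.7 − 70·6 = 0 → T = 457/(7.4·0.882948) = 69.9438 ≈ 69.94 kN.
ΣF_x = 0: A_x − T·cos62° = 0 → A_x = 69.9438 × 0.469472 = 32.84 kN.
ΣF_y = 0: A_y + T·sin62° − 10 − 70 = 0 → A_y = 80 − 69.9438 × 0.882948 = 18.24 kN.

T = 69.94 kN, A_x = 32.84 kN, A_y = 18.24 kN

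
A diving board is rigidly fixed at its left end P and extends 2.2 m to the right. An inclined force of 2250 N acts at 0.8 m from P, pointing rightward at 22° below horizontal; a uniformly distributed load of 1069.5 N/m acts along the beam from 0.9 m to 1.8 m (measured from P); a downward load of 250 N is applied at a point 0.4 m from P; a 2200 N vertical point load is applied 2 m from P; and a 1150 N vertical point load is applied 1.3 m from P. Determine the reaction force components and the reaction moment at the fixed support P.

P_x = -2086 N, P_y = 5405 N, M_P = 7969 N·m

Resultant of the distributed load: 1069.5 × 0.9 = 962.55 N at 1.35 m from P.
ΣF_x = 0: P_x + 2250·cos22° = 0 → P_x = -2086 N.
ΣF_y = 0: P_y − 2250·sin22° − 1069.5·0.9 − 250 − 2200 − 1150 = 0 → P_y = 5405 N.
ΣM about P: M_P − 2250·sin22°·0.8 − (1069.5·0.9)·1.35 − 250·0.4 − 2200·2 − 1150·1.3 = 0 → M_P = 7969 N·m.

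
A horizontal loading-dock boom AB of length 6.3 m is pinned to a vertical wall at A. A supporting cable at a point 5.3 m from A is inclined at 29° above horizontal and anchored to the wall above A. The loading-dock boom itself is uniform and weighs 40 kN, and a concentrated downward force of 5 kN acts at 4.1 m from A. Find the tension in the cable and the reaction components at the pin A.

T = 57.02 kN, A_x = 49.87 kN, A_y = 17.36 kN

ΣM about A: T·sin29°·5.3 − 40·3.15 − 5·4.1 = 0 → T = 146.5/(5.3·0.48481) = 57.0151 ≈ 57.02 kN.
ΣF_x = 0: A_x − T·cos29° = 0 → A_x = 57.0151 × 0.87462 = 49.87 kN.
ΣF_y = 0: A_y + T·sin29° − 40 − 5 = 0 → A_y = 45 − 57.0151 × 0.48481 = 17.36 kN.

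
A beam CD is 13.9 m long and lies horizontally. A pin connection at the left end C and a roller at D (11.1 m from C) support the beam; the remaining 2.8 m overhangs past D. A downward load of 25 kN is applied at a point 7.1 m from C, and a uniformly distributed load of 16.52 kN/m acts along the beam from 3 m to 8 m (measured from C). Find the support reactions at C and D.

Resultant of the distributed load: 16.52 × 5 = 82.6 kN at 5.5 m from C.
Taking moments about C: D_y·11.1 − 25·7.1 − (16.52·5)·5.5 = 0 → D_y = 631.8/11.1 = 56.9189 ≈ 56.92 kN.
ΣF_y = 0: C_y + 56.9189 − 25 − 16.52·5 = 0 → C_y = 50.68 kN.
ΣF_x = 0: no horizontal applied forces, so C_x = 0.

C_x = 0, C_y = 50.68 kN, D_y = 56.92 kN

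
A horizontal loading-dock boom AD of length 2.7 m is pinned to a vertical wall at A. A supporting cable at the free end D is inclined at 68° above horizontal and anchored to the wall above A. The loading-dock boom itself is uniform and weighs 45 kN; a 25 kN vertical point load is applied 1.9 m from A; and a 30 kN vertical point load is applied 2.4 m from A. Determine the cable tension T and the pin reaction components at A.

ΣM about A: T·sin68°·2.7 − 45·1.35 − 25·1.9 − 30·2.4 = 0 → T = 180.25/(2.7·0.927184) = 72.0022 ≈ 72.00 kN.
ΣF_x = 0: A_x − T·cos68° = 0 → A_x = 72.0022 × 0.374607 = 26.97 kN.
ΣF_y = 0: A_y + T·sin68° − 45 − 25 − 30 = 0 → A_y = 100 − 72.0022 × 0.927184 = 33.24 kN.

T = 72.00 kN, A_x = 26.97 kN, A_y = 33.24 kN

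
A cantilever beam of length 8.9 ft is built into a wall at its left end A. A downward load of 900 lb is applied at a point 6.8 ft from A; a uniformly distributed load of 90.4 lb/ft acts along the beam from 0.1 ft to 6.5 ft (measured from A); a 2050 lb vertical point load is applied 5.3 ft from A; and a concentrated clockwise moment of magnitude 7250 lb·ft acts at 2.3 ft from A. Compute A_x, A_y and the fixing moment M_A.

Resultant of the distributed load: 90.4 × 6.4 = 578.56 lb at 3.3 ft from A.
ΣF_x = 0: A_x = 0.
ΣF_y = 0: A_y − 900 − 90.4·6.4 − 2050 = 0 → A_y = 3529 lb.
ΣM about A: M_A − 900·6.8 − (90.4·6.4)·3.3 − 2050·5.3 − 7250 = 0 → M_A = 26140 lb·ft.

A_x = 0, A_y = 3529 lb, M_A = 26140 lb·ft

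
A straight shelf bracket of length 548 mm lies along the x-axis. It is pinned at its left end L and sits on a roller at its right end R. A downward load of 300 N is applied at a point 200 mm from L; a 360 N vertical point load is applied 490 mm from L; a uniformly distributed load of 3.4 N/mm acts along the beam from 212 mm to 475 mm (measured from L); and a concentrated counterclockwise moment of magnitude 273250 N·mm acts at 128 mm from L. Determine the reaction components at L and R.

Resultant of the distributed load: 3.4 × 263 = 894.2 N at 343.5 mm from L.
Taking moments about L: R_y·548 − 300·200 − 360·490 − (3.4·263)·343.5 + 273250 = 0 → R_y = 270307.7/548 = 493.262 ≈ 493.3 N.
ΣF_y = 0: L_y + 493.262 − 300 − 360 − 3.4·263 = 0 → L_y = 1061 N.
ΣF_x = 0: no horizontal applied forces, so L_x = 0.

L_x = 0, L_y = 1061 N, R_y = 493.3 N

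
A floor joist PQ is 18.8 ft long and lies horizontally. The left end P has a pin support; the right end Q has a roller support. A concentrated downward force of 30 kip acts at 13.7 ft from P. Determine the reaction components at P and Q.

P_x = 0, P_y = 8.138 kip, Q_y = 21.86 kip

Moments about P: Q_y·18.8 − 30·13.7 = 0 → Q_y = 411/18.8 = 21.8617 ≈ 21.86 kip.
ΣF_y = 0: P_y + 21.8617 − 30 = 0 → P_y = 8.138 kip.
ΣF_x = 0: no horizontal applied forces, so P_x = 0.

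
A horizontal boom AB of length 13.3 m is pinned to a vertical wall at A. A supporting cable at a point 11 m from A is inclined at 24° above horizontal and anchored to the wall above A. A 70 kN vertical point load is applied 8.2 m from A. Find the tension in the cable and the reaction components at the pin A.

ΣM about A: T·sin24°·11 − 70·8.2 = 0 → T = 574/(11·0.406737) = 128.294 ≈ 128.3 kN.
ΣF_x = 0: A_x − T·cos24° = 0 → A_x = 128.294 × 0.913545 = 117.2 kN.
ΣF_y = 0: A_y + T·sin24° − 70 = 0 → A_y = 70 − 128.294 × 0.406737 = 17.82 kN.

T = 128.3 kN, A_x = 117.2 kN, A_y = 17.82 kN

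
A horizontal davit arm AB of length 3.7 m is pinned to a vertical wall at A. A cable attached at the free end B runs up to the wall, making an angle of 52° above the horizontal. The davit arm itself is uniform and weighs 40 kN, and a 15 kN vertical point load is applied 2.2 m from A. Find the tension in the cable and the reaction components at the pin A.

T = 36.70 kN, A_x = 22.59 kN, A_y = 26.08 kN

ΣM about A: T·sin52°·3.7 − 40·1.85 − 15·2.2 = 0 → T = 107/(3.7·0.788011) = 36.6986 ≈ 36.70 kN.
ΣF_x = 0: A_x − T·cos52° = 0 → A_x = 36.6986 × 0.615661 = 22.59 kN.
ΣF_y = 0: A_y + T·sin52° − 40 − 15 = 0 → A_y = 55 − 36.6986 × 0.788011 = 26.08 kN.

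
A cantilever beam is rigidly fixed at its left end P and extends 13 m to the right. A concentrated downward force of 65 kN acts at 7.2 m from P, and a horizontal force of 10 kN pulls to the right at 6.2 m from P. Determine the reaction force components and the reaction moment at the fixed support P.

ΣF_x = 0: P_x + 10 = 0 → P_x = -10.00 kN.
ΣF_y = 0: P_y − 65 = 0 → P_y = 65.00 kN.
ΣM about P: M_P − 65·7.2 = 0 → M_P = 468.0 kN·m.

P_x = -10.00 kN, P_y = 65.00 kN, M_P = 468.0 kN·m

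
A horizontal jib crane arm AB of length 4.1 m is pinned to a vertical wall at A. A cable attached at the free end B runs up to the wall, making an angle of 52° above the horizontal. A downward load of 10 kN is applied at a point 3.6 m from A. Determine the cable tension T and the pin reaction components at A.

ΣM about A: T·sin52°·4.1 − 10·3.6 = 0 → T = 36/(4.1·0.788011) = 11.1426 ≈ 11.14 kN.
ΣF_x = 0: A_x − T·cos52° = 0 → A_x = 11.1426 × 0.615661 = 6.860 kN.
ΣF_y = 0: A_y + T·sin52° − 10 = 0 → A_y = 10 − 11.1426 × 0.788011 = 1.220 kN.

T = 11.14 kN, A_x = 6.860 kN, A_y = 1.220 kN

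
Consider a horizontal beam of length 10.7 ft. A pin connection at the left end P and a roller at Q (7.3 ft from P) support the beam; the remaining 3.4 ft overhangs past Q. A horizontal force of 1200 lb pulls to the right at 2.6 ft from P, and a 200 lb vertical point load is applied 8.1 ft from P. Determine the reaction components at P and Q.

P_x = -1200 lb, P_y = -21.92 lb, Q_y = 221.9 lb

Taking moments about P: Q_y·7.3 − 200·8.1 = 0 → Q_y = 1620/7.3 = 221.918 ≈ 221.9 lb.
ΣF_y = 0: P_y + 221.918 − 200 = 0 → P_y = -21.92 lb.
ΣF_x = 0: P_x + 1200 = 0 → P_x = -1200 lb.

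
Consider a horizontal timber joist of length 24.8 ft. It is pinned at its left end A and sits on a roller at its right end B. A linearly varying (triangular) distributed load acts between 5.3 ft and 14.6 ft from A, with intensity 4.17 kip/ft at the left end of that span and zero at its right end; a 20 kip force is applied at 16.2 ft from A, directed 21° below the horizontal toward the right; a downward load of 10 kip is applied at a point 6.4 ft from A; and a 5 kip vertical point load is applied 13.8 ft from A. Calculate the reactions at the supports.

Resultant of the triangular load: ½ × 4.17 × 9.3 = 19.3905 kip, acting at 8.4 ft from A (one-third of the span from the peak).
Moments about A: B_y·24.8 − (½·4.17·9.3)·8.4 − 20·sin21°·16.2 − 10·6.4 − 5·13.8 = 0 → B_y = 411.991/24.8 = 16.6125 ≈ 16.61 kip.
ΣF_y = 0: A_y + 16.6125 − ½·4.17·9.3 − 20·sin21° − 10 − 5 = 0 → A_y = 24.95 kip.
ΣF_x = 0: A_x + 20·cos21° = 0 → A_x = -18.67 kip.

A_x = -18.67 kip, A_y = 24.95 kip, B_y = 16.61 kip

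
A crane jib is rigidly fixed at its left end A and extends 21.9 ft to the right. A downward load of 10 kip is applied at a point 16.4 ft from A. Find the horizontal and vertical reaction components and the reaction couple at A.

ΣF_x = 0: A_x = 0.
ΣF_y = 0: A_y − 10 = 0 → A_y = 10.00 kip.
ΣM about A: M_A − 10·16.4 = 0 → M_A = 164.0 kip·ft.

A_x = 0, A_y = 10.00 kip, M_A = 164.0 kip·ft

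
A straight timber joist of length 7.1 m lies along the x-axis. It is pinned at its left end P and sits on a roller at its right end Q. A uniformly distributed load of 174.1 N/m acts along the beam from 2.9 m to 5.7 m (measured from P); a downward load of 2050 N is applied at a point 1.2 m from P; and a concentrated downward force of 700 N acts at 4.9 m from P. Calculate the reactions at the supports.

P_x = 0, P_y = 2113 N, Q_y = 1125 N

Resultant of the distributed load: 174.1 × 2.8 = 487.48 N at 4.3 m from P.
ΣM about P: Q_y·7.1 − (174.1·2.8)·4.3 − 2050·1.2 − 700·4.9 = 0 → Q_y = 7986.164/7.1 = 1124.81 ≈ 1125 N.
ΣF_y = 0: P_y + 1124.81 − 174.1·2.8 − 2050 − 700 = 0 → P_y = 2113 N.
ΣF_x = 0: no horizontal applied forces, so P_x = 0.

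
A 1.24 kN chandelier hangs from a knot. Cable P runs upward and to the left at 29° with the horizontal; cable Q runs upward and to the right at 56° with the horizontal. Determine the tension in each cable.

T_P = 0.6960 kN, T_Q = 1.089 kN

ΣF_x = 0: −T_P·cos29° + T_Q·cos56° = 0 → T_Q = 1.56408·T_P.
ΣF_y = 0: T_P·sin29° + T_Q·sin56° = 1.24.
Substitute: T_P·(0.48481 + 1.56408·0.829038) = 1.24 → T_P = 0.696046 ≈ 0.6960 kN.
Then T_Q = 1.56408 × 0.696046 = 1.089 kN.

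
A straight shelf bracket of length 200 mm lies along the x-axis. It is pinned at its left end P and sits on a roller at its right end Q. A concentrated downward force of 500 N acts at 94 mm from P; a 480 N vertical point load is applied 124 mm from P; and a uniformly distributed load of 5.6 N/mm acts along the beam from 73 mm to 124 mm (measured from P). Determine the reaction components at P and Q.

Resultant of the distributed load: 5.6 × 51 = 285.6 N at 98.5 mm from P.
ΣM about P: Q_y·200 − 500·94 − 480·124 − (5.6·51)·98.5 = 0 → Q_y = 134651.6/200 = 673.258 ≈ 673.3 N.
ΣF_y = 0: P_y + 673.258 − 500 − 480 − 5.6·51 = 0 → P_y = 592.3 N.
ΣF_x = 0: no horizontal applied forces, so P_x = 0.

P_x = 0, P_y = 592.3 N, Q_y = 673.3 N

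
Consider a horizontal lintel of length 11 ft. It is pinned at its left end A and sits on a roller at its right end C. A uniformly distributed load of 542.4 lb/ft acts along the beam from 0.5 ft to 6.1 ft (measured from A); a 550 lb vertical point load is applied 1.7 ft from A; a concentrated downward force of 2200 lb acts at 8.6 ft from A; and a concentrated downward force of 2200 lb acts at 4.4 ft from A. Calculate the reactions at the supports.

A_x = 0, A_y = 4391 lb, C_y = 3596 lb

Resultant of the distributed load: 542.4 × 5.6 = 3037.44 lb at 3.3 ft from A.
ΣM about A: C_y·11 − (542.4·5.6)·3.3 − 550·1.7 − 2200·8.6 − 2200·4.4 = 0 → C_y = 39558.552/11 = 3596.23 ≈ 3596 lb.
ΣF_y = 0: A_y + 3596.23 − 542.4·5.6 − 550 − 2200 − 2200 = 0 → A_y = 4391 lb.
ΣF_x = 0: no horizontal applied forces, so A_x = 0.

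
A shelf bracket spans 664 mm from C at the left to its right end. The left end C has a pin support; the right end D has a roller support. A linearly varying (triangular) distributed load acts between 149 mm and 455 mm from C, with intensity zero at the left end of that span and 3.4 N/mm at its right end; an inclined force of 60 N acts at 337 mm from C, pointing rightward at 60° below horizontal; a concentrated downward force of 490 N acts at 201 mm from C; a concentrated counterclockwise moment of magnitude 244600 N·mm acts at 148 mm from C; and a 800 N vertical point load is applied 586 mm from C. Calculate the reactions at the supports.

Resultant of the triangular load: ½ × 3.4 × 306 = 520.2 N, acting at 353 mm from C (one-third of the span from the peak).
Moments about C: D_y·664 − (½·3.4·306)·353 − 60·sin60°·337 − 490·201 + 244600 − 800·586 = 0 → D_y = 523832/664 = 788.904 ≈ 788.9 N.
ΣF_y = 0: C_y + 788.904 − ½·3.4·306 − 60·sin60° − 490 − 800 = 0 → C_y = 1073 N.
ΣF_x = 0: C_x + 60·cos60° = 0 → C_x = -30.00 N.

C_x = -30.00 N, C_y = 1073 N, D_y = 788.9 N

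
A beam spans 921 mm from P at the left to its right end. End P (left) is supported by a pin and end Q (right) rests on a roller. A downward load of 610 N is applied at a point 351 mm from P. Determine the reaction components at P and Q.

P_x = 0, P_y = 377.5 N, Q_y = 232.5 N

ΣM about P: Q_y·921 − 610·351 = 0 → Q_y = 214110/921 = 232.476 ≈ 232.5 N.
ΣF_y = 0: P_y + 232.476 − 610 = 0 → P_y = 377.5 N.
ΣF_x = 0: no horizontal applied forces, so P_x = 0.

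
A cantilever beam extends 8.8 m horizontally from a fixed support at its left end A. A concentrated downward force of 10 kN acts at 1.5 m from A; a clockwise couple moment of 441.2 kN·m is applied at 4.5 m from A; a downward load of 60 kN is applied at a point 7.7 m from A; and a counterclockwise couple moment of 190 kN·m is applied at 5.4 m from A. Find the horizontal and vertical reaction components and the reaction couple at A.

ΣF_x = 0: A_x = 0.
ΣF_y = 0: A_y − 10 − 60 = 0 → A_y = 70.00 kN.
ΣM about A: M_A − 10·1.5 − 441.2 − 60·7.7 + 190 = 0 → M_A = 728.2 kN·m.

A_x = 0, A_y = 70.00 kN, M_A = 728.2 kN·m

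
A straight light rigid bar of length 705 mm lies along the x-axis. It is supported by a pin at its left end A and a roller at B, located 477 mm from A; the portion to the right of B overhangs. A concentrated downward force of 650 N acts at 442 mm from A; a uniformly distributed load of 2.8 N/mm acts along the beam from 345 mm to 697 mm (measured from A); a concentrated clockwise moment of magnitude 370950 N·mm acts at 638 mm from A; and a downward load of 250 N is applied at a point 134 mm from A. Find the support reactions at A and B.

Resultant of the distributed load: 2.8 × 352 = 985.6 N at 521 mm from A.
Moments about A: B_y·477 − 650·442 − (2.8·352)·521 − 370950 − 250·134 = 0 → B_y = 1205247.6/477 = 2526.72 ≈ 2527 N.
ΣF_y = 0: A_y + 2526.72 − 650 − 2.8·352 − 250 = 0 → A_y = -641.1 N.
ΣF_x = 0: no horizontal applied forces, so A_x = 0.

A_x = 0, A_y = -641.1 N, B_y = 2527 N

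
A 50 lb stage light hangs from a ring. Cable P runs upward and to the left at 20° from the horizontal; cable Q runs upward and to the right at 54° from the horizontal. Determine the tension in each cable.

ΣF_x = 0: −T_P·cos20° + T_Q·cos54° = 0 → T_Q = 1.5987·T_P.
ΣF_y = 0: T_P·sin20° + T_Q·sin54° = 50.
Substitute: T_P·(0.34202 + 1.5987·0.809017) = 50 → T_P = 30.5736 ≈ 30.57 lb.
Then T_Q = 1.5987 × 30.5736 = 48.88 lb.

T_P = 30.57 lb, T_Q = 48.88 lb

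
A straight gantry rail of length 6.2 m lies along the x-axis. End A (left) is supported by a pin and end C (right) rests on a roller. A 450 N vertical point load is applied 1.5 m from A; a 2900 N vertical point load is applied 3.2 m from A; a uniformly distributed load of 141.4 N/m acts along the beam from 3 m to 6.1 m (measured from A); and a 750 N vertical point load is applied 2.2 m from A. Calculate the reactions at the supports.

A_x = 0, A_y = 2345 N, C_y = 2193 N

Resultant of the distributed load: 141.4 × 3.1 = 438.34 N at 4.55 m from A.
Taking moments about A: C_y·6.2 − 450·1.5 − 2900·3.2 − (141.4·3.1)·4.55 − 750·2.2 = 0 → C_y = 13599.447/6.2 = 2193.46 ≈ 2193 N.
ΣF_y = 0: A_y + 2193.46 − 450 − 2900 − 141.4·3.1 − 750 = 0 → A_y = 2345 N.
ΣF_x = 0: no horizontal applied forces, so A_x = 0.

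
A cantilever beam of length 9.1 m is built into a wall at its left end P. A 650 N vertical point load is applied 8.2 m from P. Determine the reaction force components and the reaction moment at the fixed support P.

ΣF_x = 0: P_x = 0.
ΣF_y = 0: P_y − 650 = 0 → P_y = 650.0 N.
ΣM about P: M_P − 650·8.2 = 0 → M_P = 5330 N·m.

P_x = 0, P_y = 650.0 N, M_P = 5330 N·m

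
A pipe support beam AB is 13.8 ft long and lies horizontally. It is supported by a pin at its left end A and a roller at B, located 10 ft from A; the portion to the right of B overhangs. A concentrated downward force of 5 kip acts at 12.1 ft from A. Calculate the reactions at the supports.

A_x = 0, A_y = -1.050 kip, B_y = 6.050 kip

Moments about A: B_y·10 − 5·12.1 = 0 → B_y = 60.5/10 = 6.050 kip.
ΣF_y = 0: A_y + 6.05 − 5 = 0 → A_y = -1.050 kip.
ΣF_x = 0: no horizontal applied forces, so A_x = 0.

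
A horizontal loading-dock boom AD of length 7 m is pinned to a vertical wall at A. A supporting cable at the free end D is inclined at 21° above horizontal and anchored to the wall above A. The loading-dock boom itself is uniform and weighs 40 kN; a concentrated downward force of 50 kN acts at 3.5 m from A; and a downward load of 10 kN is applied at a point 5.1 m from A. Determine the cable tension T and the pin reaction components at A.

T = 145.9 kN, A_x = 136.2 kN, A_y = 47.71 kN

ΣM about A: T·sin21°·7 − 40·3.5 − 50·3.5 − 10·5.1 = 0 → T = 366/(7·0.358368) = 145.9 kN.
ΣF_x = 0: A_x − T·cos21° = 0 → A_x = 145.9 × 0.93358 = 136.2 kN.
ΣF_y = 0: A_y + T·sin21° − 40 − 50 − 10 = 0 → A_y = 100 − 145.9 × 0.358368 = 47.71 kN.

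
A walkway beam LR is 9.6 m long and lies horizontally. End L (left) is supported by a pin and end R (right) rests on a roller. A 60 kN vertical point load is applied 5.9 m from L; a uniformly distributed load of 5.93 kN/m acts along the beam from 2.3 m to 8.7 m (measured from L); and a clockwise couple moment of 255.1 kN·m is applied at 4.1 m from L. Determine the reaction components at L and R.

Resultant of the distributed load: 5.93 × 6.4 = 37.952 kN at 5.5 m from L.
Taking moments about L: R_y·9.6 − 60·5.9 − (5.93·6.4)·5.5 − 255.1 = 0 → R_y = 817.836/9.6 = 85.1913 ≈ 85.19 kN.
ΣF_y = 0: L_y + 85.1913 − 60 − 5.93·6.4 = 0 → L_y = 12.76 kN.
ΣF_x = 0: no horizontal applied forces, so L_x = 0.

L_x = 0, L_y = 12.76 kN, R_y = 85.19 kN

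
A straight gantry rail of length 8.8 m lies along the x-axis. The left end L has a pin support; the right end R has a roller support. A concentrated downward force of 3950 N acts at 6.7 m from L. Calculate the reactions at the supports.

ΣM about L: R_y·8.8 − 3950·6.7 = 0 → R_y = 26465/8.8 = 3007.39 ≈ 3007 N.
ΣF_y = 0: L_y + 3007.39 − 3950 = 0 → L_y = 942.6 N.
ΣF_x = 0: no horizontal applied forces, so L_x = 0.

L_x = 0, L_y = 942.6 N, R_y = 3007 N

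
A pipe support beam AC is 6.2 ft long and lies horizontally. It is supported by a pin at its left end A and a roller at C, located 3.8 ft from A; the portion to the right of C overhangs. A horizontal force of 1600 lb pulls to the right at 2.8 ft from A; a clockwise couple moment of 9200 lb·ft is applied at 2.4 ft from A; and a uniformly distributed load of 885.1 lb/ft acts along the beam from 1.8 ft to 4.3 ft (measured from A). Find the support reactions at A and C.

A_x = -1600 lb, A_y = -1984 lb, C_y = 4197 lb

Resultant of the distributed load: 885.1 × 2.5 = 2212.75 lb at 3.05 ft from A.
ΣM about A: C_y·3.8 − 9200 − (885.1·2.5)·3.05 = 0 → C_y = 15948.8875/3.8 = 4197.08 ≈ 4197 lb.
ΣF_y = 0: A_y + 4197.08 − 885.1·2.5 = 0 → A_y = -1984 lb.
ΣF_x = 0: A_x + 1600 = 0 → A_x = -1600 lb.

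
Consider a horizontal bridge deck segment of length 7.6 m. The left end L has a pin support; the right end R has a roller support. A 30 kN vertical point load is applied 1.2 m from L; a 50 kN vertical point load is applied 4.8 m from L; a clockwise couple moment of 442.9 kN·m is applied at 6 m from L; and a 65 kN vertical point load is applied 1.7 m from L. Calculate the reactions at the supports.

Moments about L: R_y·7.6 − 30·1.2 − 50·4.8 − 442.9 − 65·1.7 = 0 → R_y = 829.4/7.6 = 109.132 ≈ 109.1 kN.
ΣF_y = 0: L_y + 109.132 − 30 − 50 − 65 = 0 → L_y = 35.87 kN.
ΣF_x = 0: no horizontal applied forces, so L_x = 0.

L_x = 0, L_y = 35.87 kN, R_y = 109.1 kN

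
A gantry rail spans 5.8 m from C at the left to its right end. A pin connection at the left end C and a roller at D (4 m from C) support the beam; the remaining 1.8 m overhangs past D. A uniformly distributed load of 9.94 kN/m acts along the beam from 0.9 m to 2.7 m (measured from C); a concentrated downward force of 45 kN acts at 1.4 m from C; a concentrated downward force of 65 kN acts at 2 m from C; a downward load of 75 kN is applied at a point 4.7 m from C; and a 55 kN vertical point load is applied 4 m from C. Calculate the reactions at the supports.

C_x = 0, C_y = 58.47 kN, D_y = 199.4 kN

Resultant of the distributed load: 9.94 × 1.8 = 17.892 kN at 1.8 m from C.
Taking moments about C: D_y·4 − (9.94·1.8)·1.8 − 45·1.4 − 65·2 − 75·4.7 − 55·4 = 0 → D_y = 797.7056/4 = 199.426 ≈ 199.4 kN.
ΣF_y = 0: C_y + 199.426 − 9.94·1.8 − 45 − 65 − 75 − 55 = 0 → C_y = 58.47 kN.
ΣF_x = 0: no horizontal applied forces, so C_x = 0.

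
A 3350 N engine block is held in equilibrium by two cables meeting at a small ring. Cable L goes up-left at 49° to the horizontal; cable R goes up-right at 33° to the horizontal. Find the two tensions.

ΣF_x = 0: −T_L·cos49° + T_R·cos33° = 0 → T_R = 0.782261·T_L.
ΣF_y = 0: T_L·sin49° + T_R·sin33° = 3350.
Substitute: T_L·(0.75471 + 0.782261·0.544639) = 3350 → T_L = 2837.16 ≈ 2837 N.
Then T_R = 0.782261 × 2837.16 = 2219 N.

T_L = 2837 N, T_R = 2219 N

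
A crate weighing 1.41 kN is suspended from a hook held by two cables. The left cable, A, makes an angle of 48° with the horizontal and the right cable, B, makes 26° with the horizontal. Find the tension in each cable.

ΣF_x = 0: −T_A·cos48° + T_B·cos26° = 0 → T_B = 0.744476·T_A.
ΣF_y = 0: T_A·sin48° + T_B·sin26° = 1.41.
Substitute: T_A·(0.743145 + 0.744476·0.438371) = 1.41 → T_A = 1.31837 ≈ 1.318 kN.
Then T_B = 0.744476 × 1.31837 = 0.9815 kN.

T_A = 1.318 kN, T_B = 0.9815 kN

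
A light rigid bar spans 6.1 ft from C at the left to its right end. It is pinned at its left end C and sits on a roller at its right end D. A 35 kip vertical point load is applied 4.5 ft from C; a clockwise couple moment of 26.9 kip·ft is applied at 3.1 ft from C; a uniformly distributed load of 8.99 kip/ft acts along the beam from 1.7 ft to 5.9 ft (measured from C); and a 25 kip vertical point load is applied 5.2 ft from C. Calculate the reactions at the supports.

C_x = 0, C_y = 22.70 kip, D_y = 75.06 kip

Resultant of the distributed load: 8.99 × 4.2 = 37.758 kip at 3.8 ft from C.
Taking moments about C: D_y·6.1 − 35·4.5 − 26.9 − (8.99·4.2)·3.8 − 25·5.2 = 0 → D_y = 457.8804/6.1 = 75.0624 ≈ 75.06 kip.
ΣF_y = 0: C_y + 75.0624 − 35 − 8.99·4.2 − 25 = 0 → C_y = 22.70 kip.
ΣF_x = 0: no horizontal applied forces, so C_x = 0.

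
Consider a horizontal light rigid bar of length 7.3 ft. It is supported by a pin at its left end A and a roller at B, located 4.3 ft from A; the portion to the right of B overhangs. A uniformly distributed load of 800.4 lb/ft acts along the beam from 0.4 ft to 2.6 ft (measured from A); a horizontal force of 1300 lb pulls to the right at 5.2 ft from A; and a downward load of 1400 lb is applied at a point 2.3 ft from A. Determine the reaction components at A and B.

Resultant of the distributed load: 800.4 × 2.2 = 1760.88 lb at 1.5 ft from A.
ΣM about A: B_y·4.3 − (800.4·2.2)·1.5 − 1400·2.3 = 0 → B_y = 5861.32/4.3 = 1363.1 ≈ 1363 lb.
ΣF_y = 0: A_y + 1363.1 − 800.4·2.2 − 1400 = 0 → A_y = 1798 lb.
ΣF_x = 0: A_x + 1300 = 0 → A_x = -1300 lb.

A_x = -1300 lb, A_y = 1798 lb, B_y = 1363 lb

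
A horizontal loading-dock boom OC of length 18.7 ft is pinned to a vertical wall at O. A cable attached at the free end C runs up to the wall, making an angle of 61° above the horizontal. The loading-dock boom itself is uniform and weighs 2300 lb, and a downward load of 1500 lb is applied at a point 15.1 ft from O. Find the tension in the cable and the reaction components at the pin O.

ΣM about O: T·sin61°·18.7 − 2300·9.35 − 1500·15.1 = 0 → T = 44155/(18.7·0.87462) = 2699.72 ≈ 2700 lb.
ΣF_x = 0: O_x − T·cos61° = 0 → O_x = 2699.72 × 0.48481 = 1309 lb.
ΣF_y = 0: O_y + T·sin61° − 2300 − 1500 = 0 → O_y = 3800 − 2699.72 × 0.87462 = 1439 lb.

T = 2700 lb, O_x = 1309 lb, O_y = 1439 lb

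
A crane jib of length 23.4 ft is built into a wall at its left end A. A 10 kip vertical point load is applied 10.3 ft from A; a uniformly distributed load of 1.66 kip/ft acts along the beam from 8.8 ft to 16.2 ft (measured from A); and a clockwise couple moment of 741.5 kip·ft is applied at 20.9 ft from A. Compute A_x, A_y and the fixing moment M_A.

Resultant of the distributed load: 1.66 × 7.4 = 12.284 kip at 12.5 ft from A.
ΣF_x = 0: A_x = 0.
ΣF_y = 0: A_y − 10 − 1.66·7.4 = 0 → A_y = 22.28 kip.
ΣM about A: M_A − 10·10.3 − (1.66·7.4)·12.5 − 741.5 = 0 → M_A = 998.0 kip·ft.

A_x = 0, A_y = 22.28 kip, M_A = 998.0 kip·ft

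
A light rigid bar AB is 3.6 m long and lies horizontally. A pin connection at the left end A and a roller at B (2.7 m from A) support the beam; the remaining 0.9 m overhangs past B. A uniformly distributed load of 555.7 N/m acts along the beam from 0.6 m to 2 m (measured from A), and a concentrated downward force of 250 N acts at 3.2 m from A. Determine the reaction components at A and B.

Resultant of the distributed load: 555.7 × 1.4 = 777.98 N at 1.3 m from A.
Moments about A: B_y·2.7 − (555.7·1.4)·1.3 − 250·3.2 = 0 → B_y = 1811.374/2.7 = 670.879 ≈ 670.9 N.
ΣF_y = 0: A_y + 670.879 − 555.7·1.4 − 250 = 0 → A_y = 357.1 N.
ΣF_x = 0: no horizontal applied forces, so A_x = 0.

A_x = 0, A_y = 357.1 N, B_y = 670.9 N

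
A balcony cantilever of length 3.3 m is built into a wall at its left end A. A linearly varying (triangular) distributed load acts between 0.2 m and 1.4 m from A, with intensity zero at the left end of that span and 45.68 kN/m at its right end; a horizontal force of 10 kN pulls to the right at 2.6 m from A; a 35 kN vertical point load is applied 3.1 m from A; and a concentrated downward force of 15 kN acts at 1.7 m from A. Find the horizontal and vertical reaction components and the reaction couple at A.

Resultant of the triangular load: ½ × 45.68 × 1.2 = 27.408 kN, acting at 1 m from A (one-third of the span from the peak).
ΣF_x = 0: A_x + 10 = 0 → A_x = -10.00 kN.
ΣF_y = 0: A_y − ½·45.68·1.2 − 35 − 15 = 0 → A_y = 77.41 kN.
ΣM about A: M_A − (½·45.68·1.2)·1 − 35·3.1 − 15·1.7 = 0 → M_A = 161.4 kN·m.

A_x = -10.00 kN, A_y = 77.41 kN, M_A = 161.4 kN·m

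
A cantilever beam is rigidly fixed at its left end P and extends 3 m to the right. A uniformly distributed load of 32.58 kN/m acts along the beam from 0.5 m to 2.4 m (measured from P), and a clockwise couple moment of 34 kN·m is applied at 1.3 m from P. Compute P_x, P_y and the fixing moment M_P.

Resultant of the distributed load: 32.58 × 1.9 = 61.902 kN at 1.45 m from P.
ΣF_x = 0: P_x = 0.
ΣF_y = 0: P_y − 32.58·1.9 = 0 → P_y = 61.90 kN.
ΣM about P: M_P − (32.58·1.9)·1.45 − 34 = 0 → M_P = 123.8 kN·m.

P_x = 0, P_y = 61.90 kN, M_P = 123.8 kN·m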